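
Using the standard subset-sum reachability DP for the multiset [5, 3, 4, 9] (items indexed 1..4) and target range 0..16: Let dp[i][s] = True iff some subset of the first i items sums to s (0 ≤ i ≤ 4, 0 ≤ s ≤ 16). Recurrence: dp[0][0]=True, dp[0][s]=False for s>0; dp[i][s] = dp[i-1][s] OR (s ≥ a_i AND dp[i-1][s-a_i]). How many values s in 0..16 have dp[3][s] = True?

8

i\s   0   1   2   3   4   5   6   7   8   9  10  11  12  13  14  15  16
  0   T   F   F   F   F   F   F   F   F   F   F   F   F   F   F   F   F
  1   T   F   F   F   F   T   F   F   F   F   F   F   F   F   F   F   F
  2   T   F   F   T   F   T   F   F   T   F   F   F   F   F   F   F   F
  3   T   F   F   T   T   T   F   T   T   T   F   F   T   F   F   F   F
  4   T   F   F   T   T   T   F   T   T   T   F   F   T   T   T   F   T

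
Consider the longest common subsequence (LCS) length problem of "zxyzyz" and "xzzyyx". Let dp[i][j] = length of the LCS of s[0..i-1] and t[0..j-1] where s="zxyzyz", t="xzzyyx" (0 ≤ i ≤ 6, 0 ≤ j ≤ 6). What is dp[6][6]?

   ''  x  z  z  y  y  x
''  0  0  0  0  0  0  0
 z  0  0  1  1  1  1  1
 x  0  1  1  1  1  1  2
 y  0  1  1  1  2  2  2
 z  0  1  2  2  2  2  2
 y  0  1  2  2  3  3  3
 z  0  1  2  3  3  3  3

3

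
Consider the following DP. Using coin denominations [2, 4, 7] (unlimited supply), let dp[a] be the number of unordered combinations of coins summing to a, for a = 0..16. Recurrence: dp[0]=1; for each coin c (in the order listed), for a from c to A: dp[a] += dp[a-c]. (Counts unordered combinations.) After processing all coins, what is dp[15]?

3

after  coin     0     1     2     3     4     5     6     7     8     9    10    11    12    13    14    15    16
          2     1     0     1     0     1     0     1     0     1     0     1     0     1     0     1     0     1
          4     1     0     1     0     2     0     2     0     3     0     3     0     4     0     4     0     5
          7     1     0     1     0     2     0     2     1     3     1     3     2     4     2     5     3     6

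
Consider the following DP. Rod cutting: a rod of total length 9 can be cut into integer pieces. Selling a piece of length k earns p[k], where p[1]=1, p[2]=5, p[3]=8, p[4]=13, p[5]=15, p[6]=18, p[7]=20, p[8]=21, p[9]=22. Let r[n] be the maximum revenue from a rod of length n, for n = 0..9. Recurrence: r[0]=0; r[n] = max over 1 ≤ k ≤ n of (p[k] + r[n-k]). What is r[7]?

   n    0    1    2    3    4    5    6    7    8    9
r[n]    0    1    5    8   13   15   18   21   26   28

21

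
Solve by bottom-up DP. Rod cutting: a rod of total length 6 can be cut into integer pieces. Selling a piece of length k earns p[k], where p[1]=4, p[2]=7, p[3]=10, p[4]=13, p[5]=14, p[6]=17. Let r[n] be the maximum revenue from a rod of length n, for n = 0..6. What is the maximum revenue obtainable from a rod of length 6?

24

   n    0    1    2    3    4    5    6
r[n]    0    4    8   12   16   20   24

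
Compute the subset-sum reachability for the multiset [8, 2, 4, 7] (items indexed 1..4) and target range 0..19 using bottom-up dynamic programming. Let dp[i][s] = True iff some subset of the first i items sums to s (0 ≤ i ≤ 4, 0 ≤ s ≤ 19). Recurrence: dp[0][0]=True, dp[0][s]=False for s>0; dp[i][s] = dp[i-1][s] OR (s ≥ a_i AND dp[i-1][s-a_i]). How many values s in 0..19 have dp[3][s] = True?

8

i\s   0   1   2   3   4   5   6   7   8   9  10  11  12  13  14  15  16  17  18  19
  0   T   F   F   F   F   F   F   F   F   F   F   F   F   F   F   F   F   F   F   F
  1   T   F   F   F   F   F   F   F   T   F   F   F   F   F   F   F   F   F   F   F
  2   T   F   T   F   F   F   F   F   T   F   T   F   F   F   F   F   F   F   F   F
  3   T   F   T   F   T   F   T   F   T   F   T   F   T   F   T   F   F   F   F   F
  4   T   F   T   F   T   F   T   T   T   T   T   T   T   T   T   T   F   T   F   T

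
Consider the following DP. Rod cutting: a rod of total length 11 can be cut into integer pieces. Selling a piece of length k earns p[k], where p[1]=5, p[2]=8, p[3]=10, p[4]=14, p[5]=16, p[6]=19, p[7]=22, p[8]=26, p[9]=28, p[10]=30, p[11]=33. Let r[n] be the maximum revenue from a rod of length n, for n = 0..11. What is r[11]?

   n    0    1    2    3    4    5    6    7    8    9   10   11
r[n]    0    5   10   15   20   25   30   35   40   45   50   55

55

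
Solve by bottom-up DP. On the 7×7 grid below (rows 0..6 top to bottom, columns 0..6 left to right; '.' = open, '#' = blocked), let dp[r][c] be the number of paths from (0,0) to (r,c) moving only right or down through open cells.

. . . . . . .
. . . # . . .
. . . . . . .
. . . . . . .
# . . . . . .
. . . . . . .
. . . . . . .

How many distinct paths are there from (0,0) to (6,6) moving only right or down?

672

r\c   0   1   2   3   4   5   6
  0   1   1   1   1   1   1   1
  1   1   2   3   0   1   2   3
  2   1   3   6   6   7   9  12
  3   1   4  10  16  23  32  44
  4   0   4  14  30  53  85 129
  5   0   4  18  48 101 186 315
  6   0   4  22  70 171 357 672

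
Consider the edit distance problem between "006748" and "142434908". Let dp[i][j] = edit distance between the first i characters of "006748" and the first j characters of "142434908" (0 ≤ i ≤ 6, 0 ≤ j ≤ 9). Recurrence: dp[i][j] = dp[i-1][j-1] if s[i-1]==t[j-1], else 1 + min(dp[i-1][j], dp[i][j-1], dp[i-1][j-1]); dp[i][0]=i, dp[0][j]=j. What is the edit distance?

7

   ''  1  4  2  4  3  4  9  0  8
''  0  1  2  3  4  5  6  7  8  9
 0  1  1  2  3  4  5  6  7  7  8
 0  2  2  2  3  4  5  6  7  7  8
 6  3  3  3  3  4  5  6  7  8  8
 7  4  4  4  4  4  5  6  7  8  9
 4  5  5  4  5  4  5  5  6  7  8
 8  6  6  5  5  5  5  6  6  7  7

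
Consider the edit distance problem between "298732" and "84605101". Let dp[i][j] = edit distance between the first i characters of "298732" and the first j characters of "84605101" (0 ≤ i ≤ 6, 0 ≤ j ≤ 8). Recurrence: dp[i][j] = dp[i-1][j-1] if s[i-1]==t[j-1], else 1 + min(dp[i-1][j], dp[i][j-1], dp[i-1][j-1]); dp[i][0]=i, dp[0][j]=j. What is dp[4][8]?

8

   ''  8  4  6  0  5  1  0  1
''  0  1  2  3  4  5  6  7  8
 2  1  1  2  3  4  5  6  7  8
 9  2  2  2  3  4  5  6  7  8
 8  3  2  3  3  4  5  6  7  8
 7  4  3  3  4  4  5  6  7  8
 3  5  4  4  4  5  5  6  7  8
 2  6  5  5  5  5  6  6  7  8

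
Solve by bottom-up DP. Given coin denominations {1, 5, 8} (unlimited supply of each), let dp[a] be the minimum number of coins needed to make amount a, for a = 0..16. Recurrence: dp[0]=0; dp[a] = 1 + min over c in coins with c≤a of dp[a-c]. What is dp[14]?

3

 a  0  1  2  3  4  5  6  7  8  9 10 11 12 13 14 15 16
dp  0  1  2  3  4  1  2  3  1  2  2  3  4  2  3  3  2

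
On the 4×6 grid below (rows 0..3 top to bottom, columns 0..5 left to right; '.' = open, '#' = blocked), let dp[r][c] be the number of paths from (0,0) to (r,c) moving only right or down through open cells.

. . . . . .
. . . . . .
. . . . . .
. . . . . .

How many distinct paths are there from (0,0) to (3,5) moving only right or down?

56

r\c   0   1   2   3   4   5
  0   1   1   1   1   1   1
  1   1   2   3   4   5   6
  2   1   3   6  10  15  21
  3   1   4  10  20  35  56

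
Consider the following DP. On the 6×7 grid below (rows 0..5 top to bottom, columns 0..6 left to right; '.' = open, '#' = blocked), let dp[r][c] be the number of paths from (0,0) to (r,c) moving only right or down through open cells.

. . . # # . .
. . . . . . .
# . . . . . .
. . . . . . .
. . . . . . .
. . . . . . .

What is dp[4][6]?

147

r\c   0   1   2   3   4   5   6
  0   1   1   1   0   0   0   0
  1   1   2   3   3   3   3   3
  2   0   2   5   8  11  14  17
  3   0   2   7  15  26  40  57
  4   0   2   9  24  50  90 147
  5   0   2  11  35  85 175 322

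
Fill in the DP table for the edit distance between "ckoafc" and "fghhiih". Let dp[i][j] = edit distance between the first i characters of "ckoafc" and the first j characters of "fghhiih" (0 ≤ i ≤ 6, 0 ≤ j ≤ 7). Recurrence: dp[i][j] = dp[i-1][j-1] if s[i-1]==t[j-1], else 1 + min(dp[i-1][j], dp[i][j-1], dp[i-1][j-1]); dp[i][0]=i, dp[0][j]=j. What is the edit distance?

   ''  f  g  h  h  i  i  h
''  0  1  2  3  4  5  6  7
 c  1  1  2  3  4  5  6  7
 k  2  2  2  3  4  5  6  7
 o  3  3  3  3  4  5  6  7
 a  4  4  4  4  4  5  6  7
 f  5  4  5  5  5  5  6  7
 c  6  5  5  6  6  6  6  7

7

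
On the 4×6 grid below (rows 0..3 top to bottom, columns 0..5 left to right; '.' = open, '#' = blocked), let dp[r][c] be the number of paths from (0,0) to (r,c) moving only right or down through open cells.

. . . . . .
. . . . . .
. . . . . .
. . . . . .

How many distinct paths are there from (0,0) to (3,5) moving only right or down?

r\c   0   1   2   3   4   5
  0   1   1   1   1   1   1
  1   1   2   3   4   5   6
  2   1   3   6  10  15  21
  3   1   4  10  20  35  56

56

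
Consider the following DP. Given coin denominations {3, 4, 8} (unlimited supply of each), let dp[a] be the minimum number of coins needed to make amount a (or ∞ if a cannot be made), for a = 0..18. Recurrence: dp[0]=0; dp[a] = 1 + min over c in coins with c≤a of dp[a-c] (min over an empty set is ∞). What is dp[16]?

 a  0  1  2  3  4  5  6  7  8  9 10 11 12 13 14 15 16 17 18
dp  0  -  -  1  1  -  2  2  1  3  3  2  2  4  3  3  2  4  4
(- denotes ∞ / unreachable)

2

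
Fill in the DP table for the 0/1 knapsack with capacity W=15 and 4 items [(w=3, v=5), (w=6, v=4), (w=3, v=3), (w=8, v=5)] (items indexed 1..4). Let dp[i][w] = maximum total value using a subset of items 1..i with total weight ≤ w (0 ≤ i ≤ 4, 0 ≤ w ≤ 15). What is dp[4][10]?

9

i\w   0   1   2   3   4   5   6   7   8   9  10  11  12  13  14  15
  0   0   0   0   0   0   0   0   0   0   0   0   0   0   0   0   0
  1   0   0   0   5   5   5   5   5   5   5   5   5   5   5   5   5
  2   0   0   0   5   5   5   5   5   5   9   9   9   9   9   9   9
  3   0   0   0   5   5   5   8   8   8   9   9   9  12  12  12  12
  4   0   0   0   5   5   5   8   8   8   9   9  10  12  12  13  13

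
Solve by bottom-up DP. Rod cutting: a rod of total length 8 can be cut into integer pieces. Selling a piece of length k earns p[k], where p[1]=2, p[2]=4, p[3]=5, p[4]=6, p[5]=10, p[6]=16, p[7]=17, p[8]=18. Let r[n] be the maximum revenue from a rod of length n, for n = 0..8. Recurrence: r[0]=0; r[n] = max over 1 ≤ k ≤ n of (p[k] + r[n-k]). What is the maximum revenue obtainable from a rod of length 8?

20

   n    0    1    2    3    4    5    6    7    8
r[n]    0    2    4    6    8   10   16   18   20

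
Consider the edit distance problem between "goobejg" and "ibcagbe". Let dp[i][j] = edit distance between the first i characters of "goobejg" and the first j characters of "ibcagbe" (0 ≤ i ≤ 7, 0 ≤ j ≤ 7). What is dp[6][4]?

   ''  i  b  c  a  g  b  e
''  0  1  2  3  4  5  6  7
 g  1  1  2  3  4  4  5  6
 o  2  2  2  3  4  5  5  6
 o  3  3  3  3  4  5  6  6
 b  4  4  3  4  4  5  5  6
 e  5  5  4  4  5  5  6  5
 j  6  6  5  5  5  6  6  6
 g  7  7  6  6  6  5  6  7

5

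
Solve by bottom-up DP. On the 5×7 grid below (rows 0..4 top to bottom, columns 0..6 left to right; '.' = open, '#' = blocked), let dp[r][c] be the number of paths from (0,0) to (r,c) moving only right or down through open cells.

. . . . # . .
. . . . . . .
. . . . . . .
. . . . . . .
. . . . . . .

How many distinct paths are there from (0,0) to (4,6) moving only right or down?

195

r\c   0   1   2   3   4   5   6
  0   1   1   1   1   0   0   0
  1   1   2   3   4   4   4   4
  2   1   3   6  10  14  18  22
  3   1   4  10  20  34  52  74
  4   1   5  15  35  69 121 195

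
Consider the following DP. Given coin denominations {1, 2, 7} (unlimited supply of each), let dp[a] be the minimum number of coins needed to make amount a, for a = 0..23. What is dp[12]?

4

 a  0  1  2  3  4  5  6  7  8  9 10 11 12 13 14 15 16 17 18 19 20 21 22 23
dp  0  1  1  2  2  3  3  1  2  2  3  3  4  4  2  3  3  4  4  5  5  3  4  4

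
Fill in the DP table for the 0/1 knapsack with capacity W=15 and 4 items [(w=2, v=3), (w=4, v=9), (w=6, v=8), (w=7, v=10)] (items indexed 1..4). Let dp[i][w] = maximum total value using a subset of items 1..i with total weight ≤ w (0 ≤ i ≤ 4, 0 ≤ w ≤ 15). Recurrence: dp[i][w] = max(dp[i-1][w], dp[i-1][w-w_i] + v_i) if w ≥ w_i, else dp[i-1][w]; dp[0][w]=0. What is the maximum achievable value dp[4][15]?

22

i\w   0   1   2   3   4   5   6   7   8   9  10  11  12  13  14  15
  0   0   0   0   0   0   0   0   0   0   0   0   0   0   0   0   0
  1   0   0   3   3   3   3   3   3   3   3   3   3   3   3   3   3
  2   0   0   3   3   9   9  12  12  12  12  12  12  12  12  12  12
  3   0   0   3   3   9   9  12  12  12  12  17  17  20  20  20  20
  4   0   0   3   3   9   9  12  12  12  13  17  19  20  22  22  22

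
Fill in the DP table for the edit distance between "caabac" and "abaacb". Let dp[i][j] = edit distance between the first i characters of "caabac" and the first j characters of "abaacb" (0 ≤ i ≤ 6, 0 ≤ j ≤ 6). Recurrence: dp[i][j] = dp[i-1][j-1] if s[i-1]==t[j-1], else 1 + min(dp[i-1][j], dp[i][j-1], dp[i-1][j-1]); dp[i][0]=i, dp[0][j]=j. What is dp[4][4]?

3

   ''  a  b  a  a  c  b
''  0  1  2  3  4  5  6
 c  1  1  2  3  4  4  5
 a  2  1  2  2  3  4  5
 a  3  2  2  2  2  3  4
 b  4  3  2  3  3  3  3
 a  5  4  3  2  3  4  4
 c  6  5  4  3  3  3  4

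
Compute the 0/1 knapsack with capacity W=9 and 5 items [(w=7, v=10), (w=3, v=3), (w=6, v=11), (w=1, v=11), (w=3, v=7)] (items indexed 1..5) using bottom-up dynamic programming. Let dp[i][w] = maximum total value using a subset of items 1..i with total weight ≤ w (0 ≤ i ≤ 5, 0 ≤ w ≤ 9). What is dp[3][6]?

11

i\w   0   1   2   3   4   5   6   7   8   9
  0   0   0   0   0   0   0   0   0   0   0
  1   0   0   0   0   0   0   0  10  10  10
  2   0   0   0   3   3   3   3  10  10  10
  3   0   0   0   3   3   3  11  11  11  14
  4   0  11  11  11  14  14  14  22  22  22
  5   0  11  11  11  18  18  18  22  22  22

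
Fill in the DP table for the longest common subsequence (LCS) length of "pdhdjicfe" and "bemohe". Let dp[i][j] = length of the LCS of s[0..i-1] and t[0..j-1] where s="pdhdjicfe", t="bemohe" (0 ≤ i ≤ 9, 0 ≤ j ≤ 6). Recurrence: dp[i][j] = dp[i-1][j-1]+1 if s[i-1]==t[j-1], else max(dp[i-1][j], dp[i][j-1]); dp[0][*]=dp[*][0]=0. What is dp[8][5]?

   ''  b  e  m  o  h  e
''  0  0  0  0  0  0  0
 p  0  0  0  0  0  0  0
 d  0  0  0  0  0  0  0
 h  0  0  0  0  0  1  1
 d  0  0  0  0  0  1  1
 j  0  0  0  0  0  1  1
 i  0  0  0  0  0  1  1
 c  0  0  0  0  0  1  1
 f  0  0  0  0  0  1  1
 e  0  0  1  1  1  1  2

1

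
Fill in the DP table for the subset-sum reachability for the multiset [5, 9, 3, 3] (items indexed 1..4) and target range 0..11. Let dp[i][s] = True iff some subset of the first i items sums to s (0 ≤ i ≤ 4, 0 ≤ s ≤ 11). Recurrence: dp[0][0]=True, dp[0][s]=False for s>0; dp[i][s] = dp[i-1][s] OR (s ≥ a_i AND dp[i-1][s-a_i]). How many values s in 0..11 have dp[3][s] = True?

5

i\s   0   1   2   3   4   5   6   7   8   9  10  11
  0   T   F   F   F   F   F   F   F   F   F   F   F
  1   T   F   F   F   F   T   F   F   F   F   F   F
  2   T   F   F   F   F   T   F   F   F   T   F   F
  3   T   F   F   T   F   T   F   F   T   T   F   F
  4   T   F   F   T   F   T   T   F   T   T   F   T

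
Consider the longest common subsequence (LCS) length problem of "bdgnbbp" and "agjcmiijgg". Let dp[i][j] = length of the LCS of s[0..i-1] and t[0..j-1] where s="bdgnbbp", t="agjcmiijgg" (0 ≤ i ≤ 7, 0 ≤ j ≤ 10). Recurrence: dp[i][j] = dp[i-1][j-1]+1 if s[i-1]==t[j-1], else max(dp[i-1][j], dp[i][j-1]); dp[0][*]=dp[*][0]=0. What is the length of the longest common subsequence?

1

   ''  a  g  j  c  m  i  i  j  g  g
''  0  0  0  0  0  0  0  0  0  0  0
 b  0  0  0  0  0  0  0  0  0  0  0
 d  0  0  0  0  0  0  0  0  0  0  0
 g  0  0  1  1  1  1  1  1  1  1  1
 n  0  0  1  1  1  1  1  1  1  1  1
 b  0  0  1  1  1  1  1  1  1  1  1
 b  0  0  1  1  1  1  1  1  1  1  1
 p  0  0  1  1  1  1  1  1  1  1  1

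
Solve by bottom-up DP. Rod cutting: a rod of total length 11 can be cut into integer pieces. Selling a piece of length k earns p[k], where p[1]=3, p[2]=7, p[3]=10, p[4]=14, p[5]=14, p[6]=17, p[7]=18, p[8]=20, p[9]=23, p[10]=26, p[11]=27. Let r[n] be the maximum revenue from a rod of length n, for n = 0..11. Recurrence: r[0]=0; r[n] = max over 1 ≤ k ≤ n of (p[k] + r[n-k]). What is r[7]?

   n    0    1    2    3    4    5    6    7    8    9   10   11
r[n]    0    3    7   10   14   17   21   24   28   31   35   38

24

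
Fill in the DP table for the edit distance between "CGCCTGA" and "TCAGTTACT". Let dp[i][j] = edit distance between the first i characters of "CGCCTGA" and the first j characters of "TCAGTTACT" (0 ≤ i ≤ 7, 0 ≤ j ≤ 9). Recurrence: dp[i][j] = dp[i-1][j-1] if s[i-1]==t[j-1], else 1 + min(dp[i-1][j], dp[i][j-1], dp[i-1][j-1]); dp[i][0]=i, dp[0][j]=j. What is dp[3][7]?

   ''  T  C  A  G  T  T  A  C  T
''  0  1  2  3  4  5  6  7  8  9
 C  1  1  1  2  3  4  5  6  7  8
 G  2  2  2  2  2  3  4  5  6  7
 C  3  3  2  3  3  3  4  5  5  6
 C  4  4  3  3  4  4  4  5  5  6
 T  5  4  4  4  4  4  4  5  6  5
 G  6  5  5  5  4  5  5  5  6  6
 A  7  6  6  5  5  5  6  5  6  7

5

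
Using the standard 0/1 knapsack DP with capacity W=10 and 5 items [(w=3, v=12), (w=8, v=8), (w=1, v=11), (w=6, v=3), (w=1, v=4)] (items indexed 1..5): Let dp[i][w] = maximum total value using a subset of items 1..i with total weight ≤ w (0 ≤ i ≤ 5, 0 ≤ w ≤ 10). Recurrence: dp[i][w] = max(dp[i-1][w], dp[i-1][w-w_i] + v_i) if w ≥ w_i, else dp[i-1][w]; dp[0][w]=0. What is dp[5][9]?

27

i\w   0   1   2   3   4   5   6   7   8   9  10
  0   0   0   0   0   0   0   0   0   0   0   0
  1   0   0   0  12  12  12  12  12  12  12  12
  2   0   0   0  12  12  12  12  12  12  12  12
  3   0  11  11  12  23  23  23  23  23  23  23
  4   0  11  11  12  23  23  23  23  23  23  26
  5   0  11  15  15  23  27  27  27  27  27  27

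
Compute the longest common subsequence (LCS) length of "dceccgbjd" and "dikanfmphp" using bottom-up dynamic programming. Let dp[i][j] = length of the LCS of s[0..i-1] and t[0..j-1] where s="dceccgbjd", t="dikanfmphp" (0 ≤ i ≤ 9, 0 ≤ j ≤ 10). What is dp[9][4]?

1

   ''  d  i  k  a  n  f  m  p  h  p
''  0  0  0  0  0  0  0  0  0  0  0
 d  0  1  1  1  1  1  1  1  1  1  1
 c  0  1  1  1  1  1  1  1  1  1  1
 e  0  1  1  1  1  1  1  1  1  1  1
 c  0  1  1  1  1  1  1  1  1  1  1
 c  0  1  1  1  1  1  1  1  1  1  1
 g  0  1  1  1  1  1  1  1  1  1  1
 b  0  1  1  1  1  1  1  1  1  1  1
 j  0  1  1  1  1  1  1  1  1  1  1
 d  0  1  1  1  1  1  1  1  1  1  1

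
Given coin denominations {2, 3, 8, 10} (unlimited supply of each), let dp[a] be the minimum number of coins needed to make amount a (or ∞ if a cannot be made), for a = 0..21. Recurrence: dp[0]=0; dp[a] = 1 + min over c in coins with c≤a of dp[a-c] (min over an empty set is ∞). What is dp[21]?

 a  0  1  2  3  4  5  6  7  8  9 10 11 12 13 14 15 16 17 18 19 20 21
dp  0  -  1  1  2  2  2  3  1  3  1  2  2  2  3  3  2  4  2  3  2  3
(- denotes ∞ / unreachable)

3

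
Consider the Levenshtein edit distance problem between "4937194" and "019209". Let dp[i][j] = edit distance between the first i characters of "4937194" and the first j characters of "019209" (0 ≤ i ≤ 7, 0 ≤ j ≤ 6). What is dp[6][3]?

   ''  0  1  9  2  0  9
''  0  1  2  3  4  5  6
 4  1  1  2  3  4  5  6
 9  2  2  2  2  3  4  5
 3  3  3  3  3  3  4  5
 7  4  4  4  4  4  4  5
 1  5  5  4  5  5  5  5
 9  6  6  5  4  5  6  5
 4  7  7  6  5  5  6  6

4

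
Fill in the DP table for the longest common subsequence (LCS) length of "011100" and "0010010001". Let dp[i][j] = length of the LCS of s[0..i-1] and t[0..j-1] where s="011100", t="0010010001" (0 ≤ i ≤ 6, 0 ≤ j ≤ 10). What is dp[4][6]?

   ''  0  0  1  0  0  1  0  0  0  1
''  0  0  0  0  0  0  0  0  0  0  0
 0  0  1  1  1  1  1  1  1  1  1  1
 1  0  1  1  2  2  2  2  2  2  2  2
 1  0  1  1  2  2  2  3  3  3  3  3
 1  0  1  1  2  2  2  3  3  3  3  4
 0  0  1  2  2  3  3  3  4  4  4  4
 0  0  1  2  2  3  4  4  4  5  5  5

3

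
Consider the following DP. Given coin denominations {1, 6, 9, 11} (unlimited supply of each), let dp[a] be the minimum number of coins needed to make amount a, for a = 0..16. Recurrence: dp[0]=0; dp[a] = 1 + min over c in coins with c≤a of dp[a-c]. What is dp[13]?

 a  0  1  2  3  4  5  6  7  8  9 10 11 12 13 14 15 16
dp  0  1  2  3  4  5  1  2  3  1  2  1  2  3  4  2  3

3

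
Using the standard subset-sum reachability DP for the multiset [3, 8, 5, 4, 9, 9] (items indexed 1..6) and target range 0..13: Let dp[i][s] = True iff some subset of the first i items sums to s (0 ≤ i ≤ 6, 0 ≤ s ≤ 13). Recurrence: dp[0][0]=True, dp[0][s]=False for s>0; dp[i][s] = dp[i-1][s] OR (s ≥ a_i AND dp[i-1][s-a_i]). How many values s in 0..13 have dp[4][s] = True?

10

i\s   0   1   2   3   4   5   6   7   8   9  10  11  12  13
  0   T   F   F   F   F   F   F   F   F   F   F   F   F   F
  1   T   F   F   T   F   F   F   F   F   F   F   F   F   F
  2   T   F   F   T   F   F   F   F   T   F   F   T   F   F
  3   T   F   F   T   F   T   F   F   T   F   F   T   F   T
  4   T   F   F   T   T   T   F   T   T   T   F   T   T   T
  5   T   F   F   T   T   T   F   T   T   T   F   T   T   T
  6   T   F   F   T   T   T   F   T   T   T   F   T   T   T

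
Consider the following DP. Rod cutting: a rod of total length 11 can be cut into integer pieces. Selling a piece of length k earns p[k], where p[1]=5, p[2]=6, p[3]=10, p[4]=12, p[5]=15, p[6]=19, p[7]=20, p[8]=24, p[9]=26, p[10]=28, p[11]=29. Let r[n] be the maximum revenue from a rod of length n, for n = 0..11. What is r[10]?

   n    0    1    2    3    4    5    6    7    8    9   10   11
r[n]    0    5   10   15   20   25   30   35   40   45   50   55

50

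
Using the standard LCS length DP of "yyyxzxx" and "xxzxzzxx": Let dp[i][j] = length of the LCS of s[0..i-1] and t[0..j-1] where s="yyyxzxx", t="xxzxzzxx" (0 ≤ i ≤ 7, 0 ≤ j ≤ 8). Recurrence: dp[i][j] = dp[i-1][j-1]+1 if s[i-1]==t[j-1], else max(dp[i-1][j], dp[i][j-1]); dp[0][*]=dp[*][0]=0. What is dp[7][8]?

   ''  x  x  z  x  z  z  x  x
''  0  0  0  0  0  0  0  0  0
 y  0  0  0  0  0  0  0  0  0
 y  0  0  0  0  0  0  0  0  0
 y  0  0  0  0  0  0  0  0  0
 x  0  1  1  1  1  1  1  1  1
 z  0  1  1  2  2  2  2  2  2
 x  0  1  2  2  3  3  3  3  3
 x  0  1  2  2  3  3  3  4  4

4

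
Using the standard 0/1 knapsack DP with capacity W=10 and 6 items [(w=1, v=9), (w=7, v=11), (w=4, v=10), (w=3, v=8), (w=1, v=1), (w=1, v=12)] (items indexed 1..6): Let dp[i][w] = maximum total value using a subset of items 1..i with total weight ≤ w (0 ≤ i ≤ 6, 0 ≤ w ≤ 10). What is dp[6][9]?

i\w   0   1   2   3   4   5   6   7   8   9  10
  0   0   0   0   0   0   0   0   0   0   0   0
  1   0   9   9   9   9   9   9   9   9   9   9
  2   0   9   9   9   9   9   9  11  20  20  20
  3   0   9   9   9  10  19  19  19  20  20  20
  4   0   9   9   9  17  19  19  19  27  27  27
  5   0   9  10  10  17  19  20  20  27  28  28
  6   0  12  21  22  22  29  31  32  32  39  40

39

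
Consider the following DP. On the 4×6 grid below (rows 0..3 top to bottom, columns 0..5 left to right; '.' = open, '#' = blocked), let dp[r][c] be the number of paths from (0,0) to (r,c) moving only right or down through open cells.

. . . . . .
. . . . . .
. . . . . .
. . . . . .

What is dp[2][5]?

21

r\c   0   1   2   3   4   5
  0   1   1   1   1   1   1
  1   1   2   3   4   5   6
  2   1   3   6  10  15  21
  3   1   4  10  20  35  56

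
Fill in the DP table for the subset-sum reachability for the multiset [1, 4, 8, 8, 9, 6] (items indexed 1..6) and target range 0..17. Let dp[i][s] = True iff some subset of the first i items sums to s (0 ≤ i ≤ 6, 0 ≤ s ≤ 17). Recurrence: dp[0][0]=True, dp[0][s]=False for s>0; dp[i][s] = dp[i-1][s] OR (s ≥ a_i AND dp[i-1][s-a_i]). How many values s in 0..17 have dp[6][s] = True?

i\s   0   1   2   3   4   5   6   7   8   9  10  11  12  13  14  15  16  17
  0   T   F   F   F   F   F   F   F   F   F   F   F   F   F   F   F   F   F
  1   T   T   F   F   F   F   F   F   F   F   F   F   F   F   F   F   F   F
  2   T   T   F   F   T   T   F   F   F   F   F   F   F   F   F   F   F   F
  3   T   T   F   F   T   T   F   F   T   T   F   F   T   T   F   F   F   F
  4   T   T   F   F   T   T   F   F   T   T   F   F   T   T   F   F   T   T
  5   T   T   F   F   T   T   F   F   T   T   T   F   T   T   T   F   T   T
  6   T   T   F   F   T   T   T   T   T   T   T   T   T   T   T   T   T   T

16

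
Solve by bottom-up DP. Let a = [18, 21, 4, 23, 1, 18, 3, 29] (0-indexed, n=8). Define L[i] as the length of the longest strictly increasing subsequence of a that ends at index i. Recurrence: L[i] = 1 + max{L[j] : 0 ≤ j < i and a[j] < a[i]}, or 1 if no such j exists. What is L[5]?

   i    0    1    2    3    4    5    6    7
a[i]   18   21    4   23    1   18    3   29
L[i]    1    2    1    3    1    2    2    4

2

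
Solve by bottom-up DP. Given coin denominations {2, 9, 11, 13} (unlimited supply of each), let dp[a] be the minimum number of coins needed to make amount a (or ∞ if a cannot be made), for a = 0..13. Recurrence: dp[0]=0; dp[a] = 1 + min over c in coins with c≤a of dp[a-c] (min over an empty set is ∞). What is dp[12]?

6

 a  0  1  2  3  4  5  6  7  8  9 10 11 12 13
dp  0  -  1  -  2  -  3  -  4  1  5  1  6  1
(- denotes ∞ / unreachable)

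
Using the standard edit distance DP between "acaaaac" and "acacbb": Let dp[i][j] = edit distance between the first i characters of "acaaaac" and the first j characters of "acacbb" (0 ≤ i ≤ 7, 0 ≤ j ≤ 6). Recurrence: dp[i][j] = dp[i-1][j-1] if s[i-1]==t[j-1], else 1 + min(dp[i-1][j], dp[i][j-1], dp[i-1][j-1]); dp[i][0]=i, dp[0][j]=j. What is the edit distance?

4

   ''  a  c  a  c  b  b
''  0  1  2  3  4  5  6
 a  1  0  1  2  3  4  5
 c  2  1  0  1  2  3  4
 a  3  2  1  0  1  2  3
 a  4  3  2  1  1  2  3
 a  5  4  3  2  2  2  3
 a  6  5  4  3  3  3  3
 c  7  6  5  4  3  4  4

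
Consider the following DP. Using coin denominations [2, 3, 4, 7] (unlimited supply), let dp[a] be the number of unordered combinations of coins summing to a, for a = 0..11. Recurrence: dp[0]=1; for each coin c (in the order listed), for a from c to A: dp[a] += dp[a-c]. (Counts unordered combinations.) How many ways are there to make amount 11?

after  coin     0     1     2     3     4     5     6     7     8     9    10    11
          2     1     0     1     0     1     0     1     0     1     0     1     0
          3     1     0     1     1     1     1     2     1     2     2     2     2
          4     1     0     1     1     2     1     3     2     4     3     5     4
          7     1     0     1     1     2     1     3     3     4     4     6     6

6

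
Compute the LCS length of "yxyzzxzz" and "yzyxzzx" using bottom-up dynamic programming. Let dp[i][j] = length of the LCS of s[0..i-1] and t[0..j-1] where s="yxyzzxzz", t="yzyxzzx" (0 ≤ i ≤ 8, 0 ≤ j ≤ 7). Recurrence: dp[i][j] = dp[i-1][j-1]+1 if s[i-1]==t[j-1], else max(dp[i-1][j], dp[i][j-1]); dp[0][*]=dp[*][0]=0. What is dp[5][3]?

   ''  y  z  y  x  z  z  x
''  0  0  0  0  0  0  0  0
 y  0  1  1  1  1  1  1  1
 x  0  1  1  1  2  2  2  2
 y  0  1  1  2  2  2  2  2
 z  0  1  2  2  2  3  3  3
 z  0  1  2  2  2  3  4  4
 x  0  1  2  2  3  3  4  5
 z  0  1  2  2  3  4  4  5
 z  0  1  2  2  3  4  5  5

2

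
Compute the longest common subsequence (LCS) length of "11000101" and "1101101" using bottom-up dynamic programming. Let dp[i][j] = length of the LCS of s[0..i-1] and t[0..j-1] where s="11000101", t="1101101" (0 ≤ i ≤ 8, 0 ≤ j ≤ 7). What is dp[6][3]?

3

   ''  1  1  0  1  1  0  1
''  0  0  0  0  0  0  0  0
 1  0  1  1  1  1  1  1  1
 1  0  1  2  2  2  2  2  2
 0  0  1  2  3  3  3  3  3
 0  0  1  2  3  3  3  4  4
 0  0  1  2  3  3  3  4  4
 1  0  1  2  3  4  4  4  5
 0  0  1  2  3  4  4  5  5
 1  0  1  2  3  4  5  5  6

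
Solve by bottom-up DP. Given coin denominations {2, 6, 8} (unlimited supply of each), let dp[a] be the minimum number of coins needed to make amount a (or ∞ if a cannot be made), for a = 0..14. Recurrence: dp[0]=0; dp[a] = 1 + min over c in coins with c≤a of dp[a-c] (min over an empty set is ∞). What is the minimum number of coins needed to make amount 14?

 a  0  1  2  3  4  5  6  7  8  9 10 11 12 13 14
dp  0  -  1  -  2  -  1  -  1  -  2  -  2  -  2
(- denotes ∞ / unreachable)

2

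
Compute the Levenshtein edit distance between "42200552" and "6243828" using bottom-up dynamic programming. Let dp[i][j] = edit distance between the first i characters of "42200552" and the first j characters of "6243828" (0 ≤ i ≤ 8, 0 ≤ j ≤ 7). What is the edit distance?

7

   ''  6  2  4  3  8  2  8
''  0  1  2  3  4  5  6  7
 4  1  1  2  2  3  4  5  6
 2  2  2  1  2  3  4  4  5
 2  3  3  2  2  3  4  4  5
 0  4  4  3  3  3  4  5  5
 0  5  5  4  4  4  4  5  6
 5  6  6  5  5  5  5  5  6
 5  7  7  6  6  6  6  6  6
 2  8  8  7  7  7  7  6  7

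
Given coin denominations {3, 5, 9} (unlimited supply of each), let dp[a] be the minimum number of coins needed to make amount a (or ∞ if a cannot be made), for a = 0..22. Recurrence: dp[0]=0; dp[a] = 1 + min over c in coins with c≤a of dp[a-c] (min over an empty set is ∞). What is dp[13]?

3

 a  0  1  2  3  4  5  6  7  8  9 10 11 12 13 14 15 16 17 18 19 20 21 22
dp  0  -  -  1  -  1  2  -  2  1  2  3  2  3  2  3  4  3  2  3  4  3  4
(- denotes ∞ / unreachable)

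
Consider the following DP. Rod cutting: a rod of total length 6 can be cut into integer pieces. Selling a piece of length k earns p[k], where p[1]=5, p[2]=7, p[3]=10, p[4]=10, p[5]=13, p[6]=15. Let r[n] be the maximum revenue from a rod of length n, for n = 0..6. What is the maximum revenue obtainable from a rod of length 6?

   n    0    1    2    3    4    5    6
r[n]    0    5   10   15   20   25   30

30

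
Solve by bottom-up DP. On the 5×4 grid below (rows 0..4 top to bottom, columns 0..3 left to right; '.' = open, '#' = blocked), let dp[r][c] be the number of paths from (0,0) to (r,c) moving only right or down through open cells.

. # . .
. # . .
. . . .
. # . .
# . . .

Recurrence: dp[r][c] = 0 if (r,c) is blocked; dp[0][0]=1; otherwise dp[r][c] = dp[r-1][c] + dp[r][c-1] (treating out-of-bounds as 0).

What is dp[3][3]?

2

r\c   0   1   2   3
  0   1   0   0   0
  1   1   0   0   0
  2   1   1   1   1
  3   1   0   1   2
  4   0   0   1   3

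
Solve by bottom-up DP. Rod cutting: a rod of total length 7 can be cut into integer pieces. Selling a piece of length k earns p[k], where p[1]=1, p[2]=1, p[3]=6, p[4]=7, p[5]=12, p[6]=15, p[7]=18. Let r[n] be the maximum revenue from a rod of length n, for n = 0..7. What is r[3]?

   n    0    1    2    3    4    5    6    7
r[n]    0    1    2    6    7   12   15   18

6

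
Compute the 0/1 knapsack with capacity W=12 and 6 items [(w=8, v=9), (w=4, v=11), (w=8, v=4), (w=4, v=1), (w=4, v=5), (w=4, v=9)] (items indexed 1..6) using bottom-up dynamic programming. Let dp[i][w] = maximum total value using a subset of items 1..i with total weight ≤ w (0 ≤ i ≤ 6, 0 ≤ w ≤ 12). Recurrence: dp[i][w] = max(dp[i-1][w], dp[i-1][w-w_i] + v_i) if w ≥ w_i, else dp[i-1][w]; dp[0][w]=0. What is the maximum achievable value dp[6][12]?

25

i\w   0   1   2   3   4   5   6   7   8   9  10  11  12
  0   0   0   0   0   0   0   0   0   0   0   0   0   0
  1   0   0   0   0   0   0   0   0   9   9   9   9   9
  2   0   0   0   0  11  11  11  11  11  11  11  11  20
  3   0   0   0   0  11  11  11  11  11  11  11  11  20
  4   0   0   0   0  11  11  11  11  12  12  12  12  20
  5   0   0   0   0  11  11  11  11  16  16  16  16  20
  6   0   0   0   0  11  11  11  11  20  20  20  20  25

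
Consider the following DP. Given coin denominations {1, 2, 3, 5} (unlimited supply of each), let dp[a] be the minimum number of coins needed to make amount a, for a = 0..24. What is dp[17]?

 a  0  1  2  3  4  5  6  7  8  9 10 11 12 13 14 15 16 17 18 19 20 21 22 23 24
dp  0  1  1  1  2  1  2  2  2  3  2  3  3  3  4  3  4  4  4  5  4  5  5  5  6

4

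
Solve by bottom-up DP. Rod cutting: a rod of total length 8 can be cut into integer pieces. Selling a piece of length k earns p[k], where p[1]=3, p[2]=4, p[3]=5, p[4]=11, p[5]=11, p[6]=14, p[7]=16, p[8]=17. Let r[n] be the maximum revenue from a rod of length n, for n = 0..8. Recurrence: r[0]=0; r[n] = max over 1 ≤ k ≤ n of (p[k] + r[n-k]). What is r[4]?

12

   n    0    1    2    3    4    5    6    7    8
r[n]    0    3    6    9   12   15   18   21   24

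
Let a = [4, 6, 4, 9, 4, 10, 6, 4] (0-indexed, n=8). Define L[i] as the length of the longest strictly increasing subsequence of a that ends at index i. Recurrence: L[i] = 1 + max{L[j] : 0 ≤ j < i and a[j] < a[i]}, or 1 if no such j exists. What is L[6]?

2

   i    0    1    2    3    4    5    6    7
a[i]    4    6    4    9    4   10    6    4
L[i]    1    2    1    3    1    4    2    1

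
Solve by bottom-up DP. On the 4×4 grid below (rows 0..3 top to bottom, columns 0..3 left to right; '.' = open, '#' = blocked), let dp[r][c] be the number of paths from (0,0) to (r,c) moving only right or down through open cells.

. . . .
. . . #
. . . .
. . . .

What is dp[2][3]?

6

r\c   0   1   2   3
  0   1   1   1   1
  1   1   2   3   0
  2   1   3   6   6
  3   1   4  10  16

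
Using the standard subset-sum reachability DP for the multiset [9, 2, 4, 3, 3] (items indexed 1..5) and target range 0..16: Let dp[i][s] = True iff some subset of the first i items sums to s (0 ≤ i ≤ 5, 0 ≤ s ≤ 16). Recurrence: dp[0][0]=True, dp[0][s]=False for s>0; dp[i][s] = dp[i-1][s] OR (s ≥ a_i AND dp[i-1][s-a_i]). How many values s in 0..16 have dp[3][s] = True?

8

i\s   0   1   2   3   4   5   6   7   8   9  10  11  12  13  14  15  16
  0   T   F   F   F   F   F   F   F   F   F   F   F   F   F   F   F   F
  1   T   F   F   F   F   F   F   F   F   T   F   F   F   F   F   F   F
  2   T   F   T   F   F   F   F   F   F   T   F   T   F   F   F   F   F
  3   T   F   T   F   T   F   T   F   F   T   F   T   F   T   F   T   F
  4   T   F   T   T   T   T   T   T   F   T   F   T   T   T   T   T   T
  5   T   F   T   T   T   T   T   T   T   T   T   T   T   T   T   T   T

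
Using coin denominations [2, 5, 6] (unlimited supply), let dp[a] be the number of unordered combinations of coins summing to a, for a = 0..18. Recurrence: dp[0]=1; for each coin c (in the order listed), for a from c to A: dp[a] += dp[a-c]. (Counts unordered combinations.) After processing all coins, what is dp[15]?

after  coin     0     1     2     3     4     5     6     7     8     9    10    11    12    13    14    15    16    17    18
          2     1     0     1     0     1     0     1     0     1     0     1     0     1     0     1     0     1     0     1
          5     1     0     1     0     1     1     1     1     1     1     2     1     2     1     2     2     2     2     2
          6     1     0     1     0     1     1     2     1     2     1     3     2     4     2     4     3     5     4     6

3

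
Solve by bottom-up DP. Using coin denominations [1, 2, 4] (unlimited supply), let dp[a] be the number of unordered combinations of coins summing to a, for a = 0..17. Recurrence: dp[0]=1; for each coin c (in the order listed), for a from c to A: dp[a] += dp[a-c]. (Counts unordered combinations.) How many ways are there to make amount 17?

25

after  coin     0     1     2     3     4     5     6     7     8     9    10    11    12    13    14    15    16    17
          1     1     1     1     1     1     1     1     1     1     1     1     1     1     1     1     1     1     1
          2     1     1     2     2     3     3     4     4     5     5     6     6     7     7     8     8     9     9
          4     1     1     2     2     4     4     6     6     9     9    12    12    16    16    20    20    25    25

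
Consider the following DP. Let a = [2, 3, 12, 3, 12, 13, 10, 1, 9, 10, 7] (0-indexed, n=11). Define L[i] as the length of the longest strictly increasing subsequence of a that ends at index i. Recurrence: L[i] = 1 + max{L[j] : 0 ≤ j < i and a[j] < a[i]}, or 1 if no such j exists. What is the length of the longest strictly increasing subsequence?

4

   i    0    1    2    3    4    5    6    7    8    9   10
a[i]    2    3   12    3   12   13   10    1    9   10    7
L[i]    1    2    3    2    3    4    3    1    3    4    3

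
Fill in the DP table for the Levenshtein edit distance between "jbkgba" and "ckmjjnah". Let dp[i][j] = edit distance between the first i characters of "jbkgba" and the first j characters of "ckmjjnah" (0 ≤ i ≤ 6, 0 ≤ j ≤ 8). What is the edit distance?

   ''  c  k  m  j  j  n  a  h
''  0  1  2  3  4  5  6  7  8
 j  1  1  2  3  3  4  5  6  7
 b  2  2  2  3  4  4  5  6  7
 k  3  3  2  3  4  5  5  6  7
 g  4  4  3  3  4  5  6  6  7
 b  5  5  4  4  4  5  6  7  7
 a  6  6  5  5  5  5  6  6  7

7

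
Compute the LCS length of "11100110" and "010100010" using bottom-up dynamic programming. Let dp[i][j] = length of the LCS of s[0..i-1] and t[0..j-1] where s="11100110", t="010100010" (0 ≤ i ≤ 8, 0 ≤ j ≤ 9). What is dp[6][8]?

   ''  0  1  0  1  0  0  0  1  0
''  0  0  0  0  0  0  0  0  0  0
 1  0  0  1  1  1  1  1  1  1  1
 1  0  0  1  1  2  2  2  2  2  2
 1  0  0  1  1  2  2  2  2  3  3
 0  0  1  1  2  2  3  3  3  3  4
 0  0  1  1  2  2  3  4  4  4  4
 1  0  1  2  2  3  3  4  4  5  5
 1  0  1  2  2  3  3  4  4  5  5
 0  0  1  2  3  3  4  4  5  5  6

5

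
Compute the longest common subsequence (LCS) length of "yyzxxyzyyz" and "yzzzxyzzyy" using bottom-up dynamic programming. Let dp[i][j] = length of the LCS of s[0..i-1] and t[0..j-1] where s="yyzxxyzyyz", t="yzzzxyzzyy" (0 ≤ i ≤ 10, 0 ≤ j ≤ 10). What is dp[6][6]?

4

   ''  y  z  z  z  x  y  z  z  y  y
''  0  0  0  0  0  0  0  0  0  0  0
 y  0  1  1  1  1  1  1  1  1  1  1
 y  0  1  1  1  1  1  2  2  2  2  2
 z  0  1  2  2  2  2  2  3  3  3  3
 x  0  1  2  2  2  3  3  3  3  3  3
 x  0  1  2  2  2  3  3  3  3  3  3
 y  0  1  2  2  2  3  4  4  4  4  4
 z  0  1  2  3  3  3  4  5  5  5  5
 y  0  1  2  3  3  3  4  5  5  6  6
 y  0  1  2  3  3  3  4  5  5  6  7
 z  0  1  2  3  4  4  4  5  6  6  7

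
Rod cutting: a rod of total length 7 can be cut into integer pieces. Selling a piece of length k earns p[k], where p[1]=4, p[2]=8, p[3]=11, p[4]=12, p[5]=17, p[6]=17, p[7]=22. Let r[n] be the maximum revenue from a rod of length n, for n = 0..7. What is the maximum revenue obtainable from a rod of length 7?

28

   n    0    1    2    3    4    5    6    7
r[n]    0    4    8   12   16   20   24   28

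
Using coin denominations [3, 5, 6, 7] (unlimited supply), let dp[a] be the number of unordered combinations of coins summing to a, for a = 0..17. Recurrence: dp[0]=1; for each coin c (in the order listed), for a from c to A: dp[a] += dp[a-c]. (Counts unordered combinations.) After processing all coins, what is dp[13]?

after  coin     0     1     2     3     4     5     6     7     8     9    10    11    12    13    14    15    16    17
          3     1     0     0     1     0     0     1     0     0     1     0     0     1     0     0     1     0     0
          5     1     0     0     1     0     1     1     0     1     1     1     1     1     1     1     2     1     1
          6     1     0     0     1     0     1     2     0     1     2     1     2     3     1     2     4     2     3
          7     1     0     0     1     0     1     2     1     1     2     2     2     4     3     3     5     4     5

3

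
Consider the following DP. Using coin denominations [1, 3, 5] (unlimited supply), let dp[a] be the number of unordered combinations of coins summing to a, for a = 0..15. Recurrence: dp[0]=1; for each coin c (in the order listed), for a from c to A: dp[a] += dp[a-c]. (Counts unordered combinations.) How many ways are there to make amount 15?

after  coin     0     1     2     3     4     5     6     7     8     9    10    11    12    13    14    15
          1     1     1     1     1     1     1     1     1     1     1     1     1     1     1     1     1
          3     1     1     1     2     2     2     3     3     3     4     4     4     5     5     5     6
          5     1     1     1     2     2     3     4     4     5     6     7     8     9    10    11    13

13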